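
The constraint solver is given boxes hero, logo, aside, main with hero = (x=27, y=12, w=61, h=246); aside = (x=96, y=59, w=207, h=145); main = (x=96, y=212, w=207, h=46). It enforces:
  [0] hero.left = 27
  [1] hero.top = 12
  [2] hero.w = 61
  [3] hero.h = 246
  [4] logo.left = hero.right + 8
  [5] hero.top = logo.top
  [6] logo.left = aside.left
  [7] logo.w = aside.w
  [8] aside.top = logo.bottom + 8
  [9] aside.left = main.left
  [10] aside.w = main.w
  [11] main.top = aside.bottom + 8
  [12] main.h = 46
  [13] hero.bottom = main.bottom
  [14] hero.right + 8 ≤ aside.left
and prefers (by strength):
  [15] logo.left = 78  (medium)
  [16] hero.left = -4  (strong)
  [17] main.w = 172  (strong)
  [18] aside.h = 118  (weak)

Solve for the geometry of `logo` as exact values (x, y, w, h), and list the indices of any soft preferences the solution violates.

1. logo.x = 96  [logo.left = hero.right + 8]
2. logo.y = 12  [hero.top = logo.top]
3. logo.w = 207  [logo.w = aside.w]
4. logo.h = 39  [aside.top = logo.bottom + 8]

logo = (x=96, y=12, w=207, h=39)
violated soft preferences: 15, 16, 17, 18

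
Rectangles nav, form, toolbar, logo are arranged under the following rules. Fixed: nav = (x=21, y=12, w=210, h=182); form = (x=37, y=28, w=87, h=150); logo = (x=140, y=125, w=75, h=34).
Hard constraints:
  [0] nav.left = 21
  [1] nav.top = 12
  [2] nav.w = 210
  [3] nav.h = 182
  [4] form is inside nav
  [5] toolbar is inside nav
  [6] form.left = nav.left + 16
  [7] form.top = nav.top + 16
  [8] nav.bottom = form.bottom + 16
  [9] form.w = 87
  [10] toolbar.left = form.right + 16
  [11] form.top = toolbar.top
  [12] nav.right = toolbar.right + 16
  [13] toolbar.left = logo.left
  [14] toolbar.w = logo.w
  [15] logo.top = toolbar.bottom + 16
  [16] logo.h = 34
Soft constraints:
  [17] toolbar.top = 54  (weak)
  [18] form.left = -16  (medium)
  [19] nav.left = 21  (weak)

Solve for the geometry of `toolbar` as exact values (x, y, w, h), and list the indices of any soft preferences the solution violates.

1. toolbar.x = 140  [toolbar.left = form.right + 16]
2. toolbar.y = 28  [form.top = toolbar.top]
3. toolbar.w = 75  [nav.right = toolbar.right + 16]
4. toolbar.h = 81  [logo.top = toolbar.bottom + 16]

toolbar = (x=140, y=28, w=75, h=81)
violated soft preferences: 17, 18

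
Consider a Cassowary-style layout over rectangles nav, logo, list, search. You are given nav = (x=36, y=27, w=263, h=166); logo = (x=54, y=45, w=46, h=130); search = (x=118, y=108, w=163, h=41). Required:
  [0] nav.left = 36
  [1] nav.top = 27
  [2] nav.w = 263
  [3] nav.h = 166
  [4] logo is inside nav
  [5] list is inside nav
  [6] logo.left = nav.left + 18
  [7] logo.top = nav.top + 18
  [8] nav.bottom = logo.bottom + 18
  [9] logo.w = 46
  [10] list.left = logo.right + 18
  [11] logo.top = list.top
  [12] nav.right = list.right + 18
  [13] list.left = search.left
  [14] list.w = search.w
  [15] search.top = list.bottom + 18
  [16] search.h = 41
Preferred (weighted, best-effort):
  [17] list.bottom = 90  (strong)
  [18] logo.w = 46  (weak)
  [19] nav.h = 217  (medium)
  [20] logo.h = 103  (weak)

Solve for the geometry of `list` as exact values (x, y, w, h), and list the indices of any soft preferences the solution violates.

1. list.x = 118  [list.left = logo.right + 18]
2. list.y = 45  [logo.top = list.top]
3. list.w = 163  [nav.right = list.right + 18]
4. list.h = 45  [search.top = list.bottom + 18]

list = (x=118, y=45, w=163, h=45)
violated soft preferences: 19, 20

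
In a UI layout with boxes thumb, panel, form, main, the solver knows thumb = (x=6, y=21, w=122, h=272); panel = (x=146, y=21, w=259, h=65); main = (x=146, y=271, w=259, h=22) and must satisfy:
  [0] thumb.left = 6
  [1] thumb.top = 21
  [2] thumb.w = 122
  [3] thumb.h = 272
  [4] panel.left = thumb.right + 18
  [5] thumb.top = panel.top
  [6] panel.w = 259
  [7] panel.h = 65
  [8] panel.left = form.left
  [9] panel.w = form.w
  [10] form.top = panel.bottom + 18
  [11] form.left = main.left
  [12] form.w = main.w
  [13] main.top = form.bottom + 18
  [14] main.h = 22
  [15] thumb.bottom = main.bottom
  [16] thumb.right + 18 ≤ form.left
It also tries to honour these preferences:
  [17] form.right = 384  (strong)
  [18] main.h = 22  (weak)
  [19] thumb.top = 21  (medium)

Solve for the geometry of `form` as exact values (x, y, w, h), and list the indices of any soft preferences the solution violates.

form = (x=146, y=104, w=259, h=149)
violated soft preferences: 17

1. form.x = 146  [panel.left = form.left]
2. form.w = 259  [panel.w = form.w]
3. form.y = 104  [form.top = panel.bottom + 18]
4. form.h = 149  [main.top = form.bottom + 18]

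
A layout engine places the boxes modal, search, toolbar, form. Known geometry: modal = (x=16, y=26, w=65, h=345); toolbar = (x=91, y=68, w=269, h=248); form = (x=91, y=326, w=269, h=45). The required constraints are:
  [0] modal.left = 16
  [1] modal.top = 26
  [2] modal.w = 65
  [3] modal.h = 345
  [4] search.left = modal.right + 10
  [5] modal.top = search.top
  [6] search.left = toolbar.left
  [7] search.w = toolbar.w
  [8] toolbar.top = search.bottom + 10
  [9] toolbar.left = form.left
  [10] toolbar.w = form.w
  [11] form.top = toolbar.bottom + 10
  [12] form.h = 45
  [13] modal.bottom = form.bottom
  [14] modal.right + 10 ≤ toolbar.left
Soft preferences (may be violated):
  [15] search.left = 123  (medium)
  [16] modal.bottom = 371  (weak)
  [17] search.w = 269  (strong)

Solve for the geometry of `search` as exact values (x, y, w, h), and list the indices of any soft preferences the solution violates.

1. search.x = 91  [search.left = modal.right + 10]
2. search.y = 26  [modal.top = search.top]
3. search.w = 269  [search.w = toolbar.w]
4. search.h = 32  [toolbar.top = search.bottom + 10]

search = (x=91, y=26, w=269, h=32)
violated soft preferences: 15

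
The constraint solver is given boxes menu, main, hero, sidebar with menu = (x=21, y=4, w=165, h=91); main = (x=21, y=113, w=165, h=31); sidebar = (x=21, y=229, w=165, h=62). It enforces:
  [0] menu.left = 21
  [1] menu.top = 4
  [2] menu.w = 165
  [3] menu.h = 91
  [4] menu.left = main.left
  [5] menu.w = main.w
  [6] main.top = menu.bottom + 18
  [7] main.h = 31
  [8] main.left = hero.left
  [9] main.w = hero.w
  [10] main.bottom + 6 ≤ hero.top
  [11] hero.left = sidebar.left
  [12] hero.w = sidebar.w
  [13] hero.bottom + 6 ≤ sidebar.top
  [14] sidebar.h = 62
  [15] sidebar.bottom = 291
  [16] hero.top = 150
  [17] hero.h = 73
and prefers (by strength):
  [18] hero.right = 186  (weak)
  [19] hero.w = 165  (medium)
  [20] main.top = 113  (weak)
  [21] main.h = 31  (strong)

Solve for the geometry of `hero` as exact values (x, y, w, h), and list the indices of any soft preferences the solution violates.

1. hero.x = 21  [main.left = hero.left]
2. hero.w = 165  [main.w = hero.w]
3. hero.y = 150  [hero.top = 150]
4. hero.h = 73  [hero.h = 73]

hero = (x=21, y=150, w=165, h=73)
violated soft preferences: none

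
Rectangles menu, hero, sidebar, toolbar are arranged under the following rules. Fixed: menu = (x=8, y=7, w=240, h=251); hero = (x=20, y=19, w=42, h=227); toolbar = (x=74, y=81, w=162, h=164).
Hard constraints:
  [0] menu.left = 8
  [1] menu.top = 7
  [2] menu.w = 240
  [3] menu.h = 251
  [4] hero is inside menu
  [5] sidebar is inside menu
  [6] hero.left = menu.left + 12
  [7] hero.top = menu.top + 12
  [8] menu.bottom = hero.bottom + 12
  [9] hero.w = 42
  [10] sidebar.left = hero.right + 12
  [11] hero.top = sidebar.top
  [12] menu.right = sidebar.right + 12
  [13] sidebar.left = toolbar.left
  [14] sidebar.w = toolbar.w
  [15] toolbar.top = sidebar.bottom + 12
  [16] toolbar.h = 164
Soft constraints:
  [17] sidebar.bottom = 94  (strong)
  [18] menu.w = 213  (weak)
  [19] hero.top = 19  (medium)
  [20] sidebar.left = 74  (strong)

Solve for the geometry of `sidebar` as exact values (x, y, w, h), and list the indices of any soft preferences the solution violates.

sidebar = (x=74, y=19, w=162, h=50)
violated soft preferences: 17, 18

1. sidebar.x = 74  [sidebar.left = hero.right + 12]
2. sidebar.y = 19  [hero.top = sidebar.top]
3. sidebar.w = 162  [menu.right = sidebar.right + 12]
4. sidebar.h = 50  [toolbar.top = sidebar.bottom + 12]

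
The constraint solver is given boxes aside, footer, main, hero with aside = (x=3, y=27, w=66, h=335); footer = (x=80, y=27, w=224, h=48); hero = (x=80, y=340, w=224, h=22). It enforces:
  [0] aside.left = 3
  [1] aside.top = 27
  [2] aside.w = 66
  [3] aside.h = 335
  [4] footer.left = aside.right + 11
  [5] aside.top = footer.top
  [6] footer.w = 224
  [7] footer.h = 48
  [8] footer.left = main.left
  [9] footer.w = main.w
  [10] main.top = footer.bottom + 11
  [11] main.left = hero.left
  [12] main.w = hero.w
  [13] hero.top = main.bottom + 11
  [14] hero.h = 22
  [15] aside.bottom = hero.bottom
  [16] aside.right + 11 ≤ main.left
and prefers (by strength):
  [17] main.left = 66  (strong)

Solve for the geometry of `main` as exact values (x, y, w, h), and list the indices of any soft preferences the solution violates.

main = (x=80, y=86, w=224, h=243)
violated soft preferences: 17

1. main.x = 80  [footer.left = main.left]
2. main.w = 224  [footer.w = main.w]
3. main.y = 86  [main.top = footer.bottom + 11]
4. main.h = 243  [hero.top = main.bottom + 11]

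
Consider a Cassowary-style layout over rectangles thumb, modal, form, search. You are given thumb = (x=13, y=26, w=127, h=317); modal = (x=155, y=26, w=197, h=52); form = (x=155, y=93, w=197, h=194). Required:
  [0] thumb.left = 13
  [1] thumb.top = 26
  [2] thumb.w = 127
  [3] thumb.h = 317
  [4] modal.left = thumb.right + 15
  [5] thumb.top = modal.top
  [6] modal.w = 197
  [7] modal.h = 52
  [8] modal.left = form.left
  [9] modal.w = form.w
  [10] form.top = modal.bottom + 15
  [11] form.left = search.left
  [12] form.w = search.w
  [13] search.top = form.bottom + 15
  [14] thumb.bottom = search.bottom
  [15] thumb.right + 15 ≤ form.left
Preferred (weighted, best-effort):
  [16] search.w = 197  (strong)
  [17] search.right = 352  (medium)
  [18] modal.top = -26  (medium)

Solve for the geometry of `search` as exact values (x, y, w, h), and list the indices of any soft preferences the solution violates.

search = (x=155, y=302, w=197, h=41)
violated soft preferences: 18

1. search.x = 155  [form.left = search.left]
2. search.w = 197  [form.w = search.w]
3. search.y = 302  [search.top = form.bottom + 15]
4. search.h = 41  [thumb.bottom = search.bottom]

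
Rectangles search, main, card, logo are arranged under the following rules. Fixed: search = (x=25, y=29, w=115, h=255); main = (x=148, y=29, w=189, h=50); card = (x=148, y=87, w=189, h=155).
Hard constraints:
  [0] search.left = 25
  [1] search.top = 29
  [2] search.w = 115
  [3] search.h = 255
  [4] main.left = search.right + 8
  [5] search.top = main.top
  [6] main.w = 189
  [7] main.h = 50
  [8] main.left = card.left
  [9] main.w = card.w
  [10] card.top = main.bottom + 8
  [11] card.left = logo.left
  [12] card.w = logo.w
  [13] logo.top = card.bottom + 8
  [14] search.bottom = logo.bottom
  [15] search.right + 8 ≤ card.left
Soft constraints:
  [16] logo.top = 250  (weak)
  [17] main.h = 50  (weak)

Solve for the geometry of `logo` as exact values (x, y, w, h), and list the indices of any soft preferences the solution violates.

logo = (x=148, y=250, w=189, h=34)
violated soft preferences: none

1. logo.x = 148  [card.left = logo.left]
2. logo.w = 189  [card.w = logo.w]
3. logo.y = 250  [logo.top = card.bottom + 8]
4. logo.h = 34  [search.bottom = logo.bottom]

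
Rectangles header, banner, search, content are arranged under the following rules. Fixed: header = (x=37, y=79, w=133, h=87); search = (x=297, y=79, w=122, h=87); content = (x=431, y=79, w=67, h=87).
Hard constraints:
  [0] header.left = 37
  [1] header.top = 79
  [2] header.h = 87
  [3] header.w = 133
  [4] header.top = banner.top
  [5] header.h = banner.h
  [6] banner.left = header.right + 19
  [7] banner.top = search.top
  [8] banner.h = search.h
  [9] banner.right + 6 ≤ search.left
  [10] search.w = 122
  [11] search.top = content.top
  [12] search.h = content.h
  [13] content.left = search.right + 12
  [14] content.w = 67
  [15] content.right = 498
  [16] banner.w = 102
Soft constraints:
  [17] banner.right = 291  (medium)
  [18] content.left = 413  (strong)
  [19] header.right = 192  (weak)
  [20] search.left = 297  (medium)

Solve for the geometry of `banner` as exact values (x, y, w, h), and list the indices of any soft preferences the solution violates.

banner = (x=189, y=79, w=102, h=87)
violated soft preferences: 18, 19

1. banner.y = 79  [header.top = banner.top]
2. banner.h = 87  [header.h = banner.h]
3. banner.x = 189  [banner.left = header.right + 19]
4. banner.w = 102  [banner.w = 102]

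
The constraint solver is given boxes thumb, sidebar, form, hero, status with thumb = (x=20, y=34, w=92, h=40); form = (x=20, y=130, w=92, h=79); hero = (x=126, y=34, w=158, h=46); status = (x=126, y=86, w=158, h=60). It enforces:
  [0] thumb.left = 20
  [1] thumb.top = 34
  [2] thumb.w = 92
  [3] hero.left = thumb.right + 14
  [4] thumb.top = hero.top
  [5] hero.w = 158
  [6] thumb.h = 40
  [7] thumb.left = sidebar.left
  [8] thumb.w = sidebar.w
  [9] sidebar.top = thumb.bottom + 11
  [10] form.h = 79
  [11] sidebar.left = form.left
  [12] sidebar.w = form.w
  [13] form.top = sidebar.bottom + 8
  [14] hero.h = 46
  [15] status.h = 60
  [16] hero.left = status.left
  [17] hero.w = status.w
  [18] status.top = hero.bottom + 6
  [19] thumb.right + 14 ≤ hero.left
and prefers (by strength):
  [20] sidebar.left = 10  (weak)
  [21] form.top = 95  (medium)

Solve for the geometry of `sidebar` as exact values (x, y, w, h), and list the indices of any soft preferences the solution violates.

1. sidebar.x = 20  [thumb.left = sidebar.left]
2. sidebar.w = 92  [thumb.w = sidebar.w]
3. sidebar.y = 85  [sidebar.top = thumb.bottom + 11]
4. sidebar.h = 37  [form.top = sidebar.bottom + 8]

sidebar = (x=20, y=85, w=92, h=37)
violated soft preferences: 20, 21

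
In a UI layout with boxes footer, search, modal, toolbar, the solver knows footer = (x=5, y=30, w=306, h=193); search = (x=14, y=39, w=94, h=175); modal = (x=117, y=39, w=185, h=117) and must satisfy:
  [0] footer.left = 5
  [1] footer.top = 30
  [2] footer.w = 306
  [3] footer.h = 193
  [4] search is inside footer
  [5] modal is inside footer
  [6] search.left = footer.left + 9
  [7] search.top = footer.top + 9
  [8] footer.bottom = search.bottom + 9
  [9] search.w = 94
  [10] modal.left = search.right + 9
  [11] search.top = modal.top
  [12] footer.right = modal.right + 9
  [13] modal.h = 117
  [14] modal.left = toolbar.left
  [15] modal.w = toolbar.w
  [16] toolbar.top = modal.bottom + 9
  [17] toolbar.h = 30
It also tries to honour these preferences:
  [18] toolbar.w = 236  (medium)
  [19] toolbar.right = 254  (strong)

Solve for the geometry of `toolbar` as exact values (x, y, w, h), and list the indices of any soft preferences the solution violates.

1. toolbar.x = 117  [modal.left = toolbar.left]
2. toolbar.w = 185  [modal.w = toolbar.w]
3. toolbar.y = 165  [toolbar.top = modal.bottom + 9]
4. toolbar.h = 30  [toolbar.h = 30]

toolbar = (x=117, y=165, w=185, h=30)
violated soft preferences: 18, 19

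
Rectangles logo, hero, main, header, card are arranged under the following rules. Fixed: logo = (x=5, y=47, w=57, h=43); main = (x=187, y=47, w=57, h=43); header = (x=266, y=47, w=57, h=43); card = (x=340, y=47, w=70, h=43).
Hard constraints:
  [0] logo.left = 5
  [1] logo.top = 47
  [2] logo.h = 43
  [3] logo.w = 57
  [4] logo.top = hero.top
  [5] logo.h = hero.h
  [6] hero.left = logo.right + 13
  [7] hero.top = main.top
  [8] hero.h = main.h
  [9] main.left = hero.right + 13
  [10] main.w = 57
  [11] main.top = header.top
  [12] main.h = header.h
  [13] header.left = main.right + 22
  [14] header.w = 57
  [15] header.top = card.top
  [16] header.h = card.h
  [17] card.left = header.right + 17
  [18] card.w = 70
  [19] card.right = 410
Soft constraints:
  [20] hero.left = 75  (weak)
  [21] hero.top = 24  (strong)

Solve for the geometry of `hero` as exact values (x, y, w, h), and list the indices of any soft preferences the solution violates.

1. hero.y = 47  [logo.top = hero.top]
2. hero.h = 43  [logo.h = hero.h]
3. hero.x = 75  [hero.left = logo.right + 13]
4. hero.w = 99  [main.left = hero.right + 13]

hero = (x=75, y=47, w=99, h=43)
violated soft preferences: 21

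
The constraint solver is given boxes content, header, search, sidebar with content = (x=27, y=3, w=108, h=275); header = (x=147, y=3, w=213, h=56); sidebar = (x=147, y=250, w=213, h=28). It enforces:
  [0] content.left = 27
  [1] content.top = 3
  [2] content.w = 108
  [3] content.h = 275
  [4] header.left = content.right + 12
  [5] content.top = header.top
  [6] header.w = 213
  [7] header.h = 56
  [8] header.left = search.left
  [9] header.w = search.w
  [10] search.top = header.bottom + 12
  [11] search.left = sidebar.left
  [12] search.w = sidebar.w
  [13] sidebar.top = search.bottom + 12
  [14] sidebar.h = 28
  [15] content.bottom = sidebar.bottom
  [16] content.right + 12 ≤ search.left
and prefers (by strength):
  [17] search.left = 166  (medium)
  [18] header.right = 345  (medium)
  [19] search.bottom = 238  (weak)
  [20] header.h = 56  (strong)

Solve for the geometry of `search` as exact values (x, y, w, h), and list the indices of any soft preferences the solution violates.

search = (x=147, y=71, w=213, h=167)
violated soft preferences: 17, 18

1. search.x = 147  [header.left = search.left]
2. search.w = 213  [header.w = search.w]
3. search.y = 71  [search.top = header.bottom + 12]
4. search.h = 167  [sidebar.top = search.bottom + 12]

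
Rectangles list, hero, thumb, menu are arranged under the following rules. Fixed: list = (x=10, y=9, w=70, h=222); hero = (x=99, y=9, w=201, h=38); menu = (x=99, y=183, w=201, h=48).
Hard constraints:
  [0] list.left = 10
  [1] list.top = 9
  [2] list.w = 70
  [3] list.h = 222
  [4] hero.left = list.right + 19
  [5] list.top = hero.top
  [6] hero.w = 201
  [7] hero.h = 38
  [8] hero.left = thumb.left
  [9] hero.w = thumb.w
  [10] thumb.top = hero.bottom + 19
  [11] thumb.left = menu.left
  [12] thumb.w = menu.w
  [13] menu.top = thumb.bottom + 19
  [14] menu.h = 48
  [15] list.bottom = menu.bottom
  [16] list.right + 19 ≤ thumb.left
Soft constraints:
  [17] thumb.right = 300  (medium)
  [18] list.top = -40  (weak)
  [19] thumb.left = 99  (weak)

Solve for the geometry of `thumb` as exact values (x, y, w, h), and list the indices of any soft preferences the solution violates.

1. thumb.x = 99  [hero.left = thumb.left]
2. thumb.w = 201  [hero.w = thumb.w]
3. thumb.y = 66  [thumb.top = hero.bottom + 19]
4. thumb.h = 98  [menu.top = thumb.bottom + 19]

thumb = (x=99, y=66, w=201, h=98)
violated soft preferences: 18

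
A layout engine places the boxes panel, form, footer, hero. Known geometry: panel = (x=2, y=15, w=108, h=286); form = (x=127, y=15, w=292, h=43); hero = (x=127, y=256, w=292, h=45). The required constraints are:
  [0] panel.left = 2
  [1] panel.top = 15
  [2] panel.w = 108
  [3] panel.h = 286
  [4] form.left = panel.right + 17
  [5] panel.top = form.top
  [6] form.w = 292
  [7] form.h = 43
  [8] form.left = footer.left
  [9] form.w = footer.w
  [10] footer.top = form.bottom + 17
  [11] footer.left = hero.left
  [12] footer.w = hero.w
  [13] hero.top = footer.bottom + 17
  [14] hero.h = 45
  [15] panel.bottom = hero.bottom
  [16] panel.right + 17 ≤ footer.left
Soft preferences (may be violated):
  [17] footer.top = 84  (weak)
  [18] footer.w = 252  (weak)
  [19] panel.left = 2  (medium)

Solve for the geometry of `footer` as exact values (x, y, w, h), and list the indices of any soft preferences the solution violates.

footer = (x=127, y=75, w=292, h=164)
violated soft preferences: 17, 18

1. footer.x = 127  [form.left = footer.left]
2. footer.w = 292  [form.w = footer.w]
3. footer.y = 75  [footer.top = form.bottom + 17]
4. footer.h = 164  [hero.top = footer.bottom + 17]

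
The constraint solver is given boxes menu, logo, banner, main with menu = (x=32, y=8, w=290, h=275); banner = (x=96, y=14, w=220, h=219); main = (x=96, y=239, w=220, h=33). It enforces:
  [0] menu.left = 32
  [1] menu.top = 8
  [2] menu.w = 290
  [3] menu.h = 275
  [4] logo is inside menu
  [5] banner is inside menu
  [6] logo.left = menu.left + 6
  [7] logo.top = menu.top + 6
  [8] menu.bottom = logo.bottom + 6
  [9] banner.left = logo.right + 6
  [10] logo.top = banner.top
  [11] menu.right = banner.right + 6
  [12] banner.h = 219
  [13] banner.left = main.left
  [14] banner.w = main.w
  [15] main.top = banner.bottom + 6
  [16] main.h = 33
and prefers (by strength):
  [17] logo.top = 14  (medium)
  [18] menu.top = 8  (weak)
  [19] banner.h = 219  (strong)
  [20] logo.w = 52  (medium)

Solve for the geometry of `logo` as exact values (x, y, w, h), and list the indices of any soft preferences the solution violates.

logo = (x=38, y=14, w=52, h=263)
violated soft preferences: none

1. logo.x = 38  [logo.left = menu.left + 6]
2. logo.y = 14  [logo.top = menu.top + 6]
3. logo.h = 263  [menu.bottom = logo.bottom + 6]
4. logo.w = 52  [banner.left = logo.right + 6]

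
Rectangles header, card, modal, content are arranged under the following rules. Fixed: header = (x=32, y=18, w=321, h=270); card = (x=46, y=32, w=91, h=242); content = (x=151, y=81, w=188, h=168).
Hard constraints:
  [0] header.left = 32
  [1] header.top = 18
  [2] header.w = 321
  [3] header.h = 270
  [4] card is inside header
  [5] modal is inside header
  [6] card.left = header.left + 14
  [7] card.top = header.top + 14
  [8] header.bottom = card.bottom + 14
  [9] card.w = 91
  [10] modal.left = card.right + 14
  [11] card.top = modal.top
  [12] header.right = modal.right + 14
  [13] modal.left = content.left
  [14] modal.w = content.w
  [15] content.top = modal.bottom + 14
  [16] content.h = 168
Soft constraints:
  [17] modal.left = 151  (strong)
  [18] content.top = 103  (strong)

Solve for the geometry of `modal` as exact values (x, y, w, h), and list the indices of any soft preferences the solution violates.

modal = (x=151, y=32, w=188, h=35)
violated soft preferences: 18

1. modal.x = 151  [modal.left = card.right + 14]
2. modal.y = 32  [card.top = modal.top]
3. modal.w = 188  [header.right = modal.right + 14]
4. modal.h = 35  [content.top = modal.bottom + 14]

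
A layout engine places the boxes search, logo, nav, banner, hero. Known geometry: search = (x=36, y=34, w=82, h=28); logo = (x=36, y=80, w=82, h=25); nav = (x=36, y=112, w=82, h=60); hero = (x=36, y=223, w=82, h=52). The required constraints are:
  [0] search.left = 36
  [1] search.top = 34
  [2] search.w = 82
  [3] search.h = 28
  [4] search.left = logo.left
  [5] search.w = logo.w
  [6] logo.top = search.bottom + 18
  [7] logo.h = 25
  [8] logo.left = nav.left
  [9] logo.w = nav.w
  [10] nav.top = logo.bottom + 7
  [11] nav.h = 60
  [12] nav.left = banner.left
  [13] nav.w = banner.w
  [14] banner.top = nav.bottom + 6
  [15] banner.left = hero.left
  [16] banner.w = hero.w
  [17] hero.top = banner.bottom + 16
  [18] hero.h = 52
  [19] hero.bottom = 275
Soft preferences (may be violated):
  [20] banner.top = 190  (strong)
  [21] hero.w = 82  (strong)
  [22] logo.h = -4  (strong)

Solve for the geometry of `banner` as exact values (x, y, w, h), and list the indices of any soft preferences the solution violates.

banner = (x=36, y=178, w=82, h=29)
violated soft preferences: 20, 22

1. banner.x = 36  [nav.left = banner.left]
2. banner.w = 82  [nav.w = banner.w]
3. banner.y = 178  [banner.top = nav.bottom + 6]
4. banner.h = 29  [hero.top = banner.bottom + 16]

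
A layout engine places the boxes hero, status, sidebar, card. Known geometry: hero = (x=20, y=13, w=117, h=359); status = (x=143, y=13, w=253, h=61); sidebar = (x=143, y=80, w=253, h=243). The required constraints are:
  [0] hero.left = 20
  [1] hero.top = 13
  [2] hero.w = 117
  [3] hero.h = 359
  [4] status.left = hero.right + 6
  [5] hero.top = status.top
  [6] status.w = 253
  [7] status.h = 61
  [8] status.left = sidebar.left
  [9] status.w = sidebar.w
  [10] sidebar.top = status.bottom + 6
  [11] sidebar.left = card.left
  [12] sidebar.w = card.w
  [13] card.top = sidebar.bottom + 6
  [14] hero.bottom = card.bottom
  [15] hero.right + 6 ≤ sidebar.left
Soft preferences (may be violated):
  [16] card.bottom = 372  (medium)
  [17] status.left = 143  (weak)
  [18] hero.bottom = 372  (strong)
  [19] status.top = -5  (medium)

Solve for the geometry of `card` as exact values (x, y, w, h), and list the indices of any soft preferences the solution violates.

card = (x=143, y=329, w=253, h=43)
violated soft preferences: 19

1. card.x = 143  [sidebar.left = card.left]
2. card.w = 253  [sidebar.w = card.w]
3. card.y = 329  [card.top = sidebar.bottom + 6]
4. card.h = 43  [hero.bottom = card.bottom]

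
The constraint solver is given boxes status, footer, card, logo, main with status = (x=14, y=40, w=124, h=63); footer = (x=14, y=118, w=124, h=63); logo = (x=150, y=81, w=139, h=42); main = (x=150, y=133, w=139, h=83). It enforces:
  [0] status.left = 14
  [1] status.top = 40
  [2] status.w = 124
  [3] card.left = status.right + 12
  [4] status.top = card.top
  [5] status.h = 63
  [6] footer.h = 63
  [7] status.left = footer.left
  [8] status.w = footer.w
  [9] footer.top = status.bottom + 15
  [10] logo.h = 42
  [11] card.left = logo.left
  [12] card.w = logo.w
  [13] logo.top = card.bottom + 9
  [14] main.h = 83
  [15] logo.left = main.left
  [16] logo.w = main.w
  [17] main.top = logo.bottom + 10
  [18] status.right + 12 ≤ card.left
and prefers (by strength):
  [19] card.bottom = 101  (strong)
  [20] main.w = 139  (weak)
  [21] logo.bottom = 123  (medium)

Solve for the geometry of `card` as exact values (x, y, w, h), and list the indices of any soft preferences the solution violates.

1. card.x = 150  [card.left = status.right + 12]
2. card.y = 40  [status.top = card.top]
3. card.w = 139  [card.w = logo.w]
4. card.h = 32  [logo.top = card.bottom + 9]

card = (x=150, y=40, w=139, h=32)
violated soft preferences: 19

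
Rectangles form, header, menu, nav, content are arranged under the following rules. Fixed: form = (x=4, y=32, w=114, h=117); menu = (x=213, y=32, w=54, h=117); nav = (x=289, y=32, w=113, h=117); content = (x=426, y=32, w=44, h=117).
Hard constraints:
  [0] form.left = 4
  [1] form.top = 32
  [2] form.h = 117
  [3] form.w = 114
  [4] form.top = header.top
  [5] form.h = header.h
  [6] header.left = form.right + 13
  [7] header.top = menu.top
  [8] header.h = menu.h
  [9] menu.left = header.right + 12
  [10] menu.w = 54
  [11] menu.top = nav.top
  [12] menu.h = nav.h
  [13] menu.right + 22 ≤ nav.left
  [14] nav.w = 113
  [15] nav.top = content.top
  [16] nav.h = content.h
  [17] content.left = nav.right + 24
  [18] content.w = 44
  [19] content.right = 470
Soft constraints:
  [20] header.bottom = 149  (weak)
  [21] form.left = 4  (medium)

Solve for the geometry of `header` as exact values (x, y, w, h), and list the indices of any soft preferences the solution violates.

1. header.y = 32  [form.top = header.top]
2. header.h = 117  [form.h = header.h]
3. header.x = 131  [header.left = form.right + 13]
4. header.w = 70  [menu.left = header.right + 12]

header = (x=131, y=32, w=70, h=117)
violated soft preferences: none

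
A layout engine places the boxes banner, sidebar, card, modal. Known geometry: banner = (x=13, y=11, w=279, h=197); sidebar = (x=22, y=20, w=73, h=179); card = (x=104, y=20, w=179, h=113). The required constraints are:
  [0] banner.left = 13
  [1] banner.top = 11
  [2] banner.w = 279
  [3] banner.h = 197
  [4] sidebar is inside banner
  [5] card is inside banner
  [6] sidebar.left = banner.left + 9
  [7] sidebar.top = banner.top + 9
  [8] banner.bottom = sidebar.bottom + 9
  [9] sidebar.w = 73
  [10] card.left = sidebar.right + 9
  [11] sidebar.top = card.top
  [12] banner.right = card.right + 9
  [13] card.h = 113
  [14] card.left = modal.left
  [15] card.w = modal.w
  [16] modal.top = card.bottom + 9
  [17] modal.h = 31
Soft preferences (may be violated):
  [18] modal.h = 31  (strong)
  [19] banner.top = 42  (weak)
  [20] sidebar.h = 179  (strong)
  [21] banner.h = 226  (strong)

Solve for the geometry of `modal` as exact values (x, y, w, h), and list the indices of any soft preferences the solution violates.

modal = (x=104, y=142, w=179, h=31)
violated soft preferences: 19, 21

1. modal.x = 104  [card.left = modal.left]
2. modal.w = 179  [card.w = modal.w]
3. modal.y = 142  [modal.top = card.bottom + 9]
4. modal.h = 31  [modal.h = 31]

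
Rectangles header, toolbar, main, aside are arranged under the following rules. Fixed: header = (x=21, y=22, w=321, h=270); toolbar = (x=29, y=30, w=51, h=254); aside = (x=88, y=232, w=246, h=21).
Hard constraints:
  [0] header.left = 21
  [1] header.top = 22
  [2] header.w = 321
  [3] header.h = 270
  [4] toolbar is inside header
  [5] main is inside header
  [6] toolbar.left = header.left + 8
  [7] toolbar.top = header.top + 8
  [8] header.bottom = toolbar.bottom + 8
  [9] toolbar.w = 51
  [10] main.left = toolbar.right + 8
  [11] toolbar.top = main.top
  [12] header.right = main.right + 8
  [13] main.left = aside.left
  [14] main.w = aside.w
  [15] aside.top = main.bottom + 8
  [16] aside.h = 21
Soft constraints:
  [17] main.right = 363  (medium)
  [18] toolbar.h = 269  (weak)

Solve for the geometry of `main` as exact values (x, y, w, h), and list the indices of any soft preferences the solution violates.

main = (x=88, y=30, w=246, h=194)
violated soft preferences: 17, 18

1. main.x = 88  [main.left = toolbar.right + 8]
2. main.y = 30  [toolbar.top = main.top]
3. main.w = 246  [header.right = main.right + 8]
4. main.h = 194  [aside.top = main.bottom + 8]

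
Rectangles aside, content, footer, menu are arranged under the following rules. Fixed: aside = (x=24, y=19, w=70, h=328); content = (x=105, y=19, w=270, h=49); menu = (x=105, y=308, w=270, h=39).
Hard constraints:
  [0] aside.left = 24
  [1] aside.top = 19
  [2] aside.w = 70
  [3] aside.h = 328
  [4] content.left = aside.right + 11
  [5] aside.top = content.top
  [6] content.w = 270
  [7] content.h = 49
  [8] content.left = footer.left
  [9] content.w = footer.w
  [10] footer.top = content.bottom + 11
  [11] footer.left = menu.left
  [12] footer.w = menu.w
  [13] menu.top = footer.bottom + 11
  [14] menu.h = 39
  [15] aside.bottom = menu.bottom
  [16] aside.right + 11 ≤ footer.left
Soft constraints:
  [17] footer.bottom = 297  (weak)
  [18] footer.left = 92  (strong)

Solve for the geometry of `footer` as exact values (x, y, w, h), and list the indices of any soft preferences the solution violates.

footer = (x=105, y=79, w=270, h=218)
violated soft preferences: 18

1. footer.x = 105  [content.left = footer.left]
2. footer.w = 270  [content.w = footer.w]
3. footer.y = 79  [footer.top = content.bottom + 11]
4. footer.h = 218  [menu.top = footer.bottom + 11]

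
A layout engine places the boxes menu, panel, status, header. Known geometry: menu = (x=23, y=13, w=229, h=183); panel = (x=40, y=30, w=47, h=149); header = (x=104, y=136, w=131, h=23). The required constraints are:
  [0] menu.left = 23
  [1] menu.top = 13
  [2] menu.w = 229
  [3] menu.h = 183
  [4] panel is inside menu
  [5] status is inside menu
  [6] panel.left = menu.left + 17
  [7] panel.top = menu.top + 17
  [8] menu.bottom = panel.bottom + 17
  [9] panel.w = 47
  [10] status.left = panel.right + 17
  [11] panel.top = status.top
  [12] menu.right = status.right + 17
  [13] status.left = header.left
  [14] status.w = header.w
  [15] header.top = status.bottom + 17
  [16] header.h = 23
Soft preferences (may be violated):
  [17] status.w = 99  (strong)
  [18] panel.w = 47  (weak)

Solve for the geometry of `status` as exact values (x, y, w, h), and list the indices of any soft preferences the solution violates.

status = (x=104, y=30, w=131, h=89)
violated soft preferences: 17

1. status.x = 104  [status.left = panel.right + 17]
2. status.y = 30  [panel.top = status.top]
3. status.w = 131  [menu.right = status.right + 17]
4. status.h = 89  [header.top = status.bottom + 17]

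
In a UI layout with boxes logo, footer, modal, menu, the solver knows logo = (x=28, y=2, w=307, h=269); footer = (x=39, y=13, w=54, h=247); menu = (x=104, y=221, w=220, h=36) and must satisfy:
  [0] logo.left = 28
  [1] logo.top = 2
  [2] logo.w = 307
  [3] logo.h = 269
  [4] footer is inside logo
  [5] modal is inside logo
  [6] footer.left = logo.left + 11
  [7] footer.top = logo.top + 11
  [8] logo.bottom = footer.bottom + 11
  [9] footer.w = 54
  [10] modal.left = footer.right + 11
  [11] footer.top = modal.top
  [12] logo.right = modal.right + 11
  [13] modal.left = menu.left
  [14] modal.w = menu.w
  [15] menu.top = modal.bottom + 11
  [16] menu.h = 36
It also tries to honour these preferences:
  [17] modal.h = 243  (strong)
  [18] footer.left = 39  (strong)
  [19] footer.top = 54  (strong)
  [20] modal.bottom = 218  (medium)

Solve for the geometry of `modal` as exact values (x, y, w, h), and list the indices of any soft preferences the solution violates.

modal = (x=104, y=13, w=220, h=197)
violated soft preferences: 17, 19, 20

1. modal.x = 104  [modal.left = footer.right + 11]
2. modal.y = 13  [footer.top = modal.top]
3. modal.w = 220  [logo.right = modal.right + 11]
4. modal.h = 197  [menu.top = modal.bottom + 11]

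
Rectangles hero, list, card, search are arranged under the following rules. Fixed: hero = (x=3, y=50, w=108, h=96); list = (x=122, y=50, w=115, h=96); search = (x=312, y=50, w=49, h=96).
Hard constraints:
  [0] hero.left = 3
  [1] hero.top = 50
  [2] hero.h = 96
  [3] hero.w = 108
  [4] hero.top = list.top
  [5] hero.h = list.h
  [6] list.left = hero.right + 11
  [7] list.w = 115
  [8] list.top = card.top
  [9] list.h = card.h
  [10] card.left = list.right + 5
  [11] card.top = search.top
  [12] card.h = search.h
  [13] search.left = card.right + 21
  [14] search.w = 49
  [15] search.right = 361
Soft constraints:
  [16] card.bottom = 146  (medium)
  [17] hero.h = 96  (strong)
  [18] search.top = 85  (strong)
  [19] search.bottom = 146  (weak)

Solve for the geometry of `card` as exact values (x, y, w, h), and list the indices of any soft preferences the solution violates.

card = (x=242, y=50, w=49, h=96)
violated soft preferences: 18

1. card.y = 50  [list.top = card.top]
2. card.h = 96  [list.h = card.h]
3. card.x = 242  [card.left = list.right + 5]
4. card.w = 49  [search.left = card.right + 21]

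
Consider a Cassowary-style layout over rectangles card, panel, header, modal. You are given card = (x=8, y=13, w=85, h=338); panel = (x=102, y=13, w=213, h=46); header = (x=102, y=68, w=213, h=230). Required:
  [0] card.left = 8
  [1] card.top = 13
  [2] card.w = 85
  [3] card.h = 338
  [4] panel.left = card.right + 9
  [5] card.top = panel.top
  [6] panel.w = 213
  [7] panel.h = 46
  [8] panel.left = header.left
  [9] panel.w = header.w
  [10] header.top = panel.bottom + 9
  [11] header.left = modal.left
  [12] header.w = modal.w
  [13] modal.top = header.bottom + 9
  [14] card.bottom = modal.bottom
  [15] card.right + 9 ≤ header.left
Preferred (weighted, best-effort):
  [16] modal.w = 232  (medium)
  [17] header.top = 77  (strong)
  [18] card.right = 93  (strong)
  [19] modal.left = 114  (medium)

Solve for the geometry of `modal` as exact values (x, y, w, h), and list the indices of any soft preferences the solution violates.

modal = (x=102, y=307, w=213, h=44)
violated soft preferences: 16, 17, 19

1. modal.x = 102  [header.left = modal.left]
2. modal.w = 213  [header.w = modal.w]
3. modal.y = 307  [modal.top = header.bottom + 9]
4. modal.h = 44  [card.bottom = modal.bottom]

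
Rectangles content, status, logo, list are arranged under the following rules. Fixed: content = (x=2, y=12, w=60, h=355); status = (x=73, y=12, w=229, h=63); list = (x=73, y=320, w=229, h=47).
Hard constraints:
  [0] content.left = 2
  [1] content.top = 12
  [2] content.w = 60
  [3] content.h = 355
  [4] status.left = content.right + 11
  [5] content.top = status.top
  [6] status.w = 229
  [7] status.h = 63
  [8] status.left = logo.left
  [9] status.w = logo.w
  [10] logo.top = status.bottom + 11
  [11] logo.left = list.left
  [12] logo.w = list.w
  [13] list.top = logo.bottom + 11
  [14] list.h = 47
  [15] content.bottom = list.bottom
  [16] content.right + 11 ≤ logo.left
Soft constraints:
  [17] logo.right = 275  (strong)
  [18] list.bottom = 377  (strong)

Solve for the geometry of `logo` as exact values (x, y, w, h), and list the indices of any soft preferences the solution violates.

logo = (x=73, y=86, w=229, h=223)
violated soft preferences: 17, 18

1. logo.x = 73  [status.left = logo.left]
2. logo.w = 229  [status.w = logo.w]
3. logo.y = 86  [logo.top = status.bottom + 11]
4. logo.h = 223  [list.top = logo.bottom + 11]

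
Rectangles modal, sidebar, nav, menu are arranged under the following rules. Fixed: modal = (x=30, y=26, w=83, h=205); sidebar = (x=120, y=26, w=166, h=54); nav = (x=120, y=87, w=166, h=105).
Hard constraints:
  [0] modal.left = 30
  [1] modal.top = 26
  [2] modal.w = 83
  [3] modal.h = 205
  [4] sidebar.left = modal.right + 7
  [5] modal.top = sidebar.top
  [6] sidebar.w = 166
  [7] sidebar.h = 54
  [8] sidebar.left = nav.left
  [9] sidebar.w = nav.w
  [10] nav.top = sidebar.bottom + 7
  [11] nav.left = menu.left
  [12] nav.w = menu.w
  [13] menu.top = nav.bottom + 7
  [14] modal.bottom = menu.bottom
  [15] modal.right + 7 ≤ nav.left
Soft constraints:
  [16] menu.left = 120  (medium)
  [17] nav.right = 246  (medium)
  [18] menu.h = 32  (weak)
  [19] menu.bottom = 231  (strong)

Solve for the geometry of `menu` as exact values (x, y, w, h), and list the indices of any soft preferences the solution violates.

1. menu.x = 120  [nav.left = menu.left]
2. menu.w = 166  [nav.w = menu.w]
3. menu.y = 199  [menu.top = nav.bottom + 7]
4. menu.h = 32  [modal.bottom = menu.bottom]

menu = (x=120, y=199, w=166, h=32)
violated soft preferences: 17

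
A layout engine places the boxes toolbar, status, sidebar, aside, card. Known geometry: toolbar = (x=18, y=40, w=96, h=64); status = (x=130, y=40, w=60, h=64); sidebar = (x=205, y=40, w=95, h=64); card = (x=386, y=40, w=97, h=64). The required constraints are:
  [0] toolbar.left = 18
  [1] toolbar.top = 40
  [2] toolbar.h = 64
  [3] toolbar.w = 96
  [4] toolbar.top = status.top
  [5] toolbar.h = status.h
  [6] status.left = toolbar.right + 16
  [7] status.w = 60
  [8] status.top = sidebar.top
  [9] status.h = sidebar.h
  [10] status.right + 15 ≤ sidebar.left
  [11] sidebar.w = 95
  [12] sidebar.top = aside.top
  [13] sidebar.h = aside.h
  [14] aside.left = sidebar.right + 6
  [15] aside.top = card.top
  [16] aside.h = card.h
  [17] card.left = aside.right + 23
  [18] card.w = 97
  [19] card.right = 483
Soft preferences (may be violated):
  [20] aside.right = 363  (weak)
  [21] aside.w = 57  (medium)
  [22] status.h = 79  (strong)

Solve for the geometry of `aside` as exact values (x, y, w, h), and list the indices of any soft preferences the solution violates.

1. aside.y = 40  [sidebar.top = aside.top]
2. aside.h = 64  [sidebar.h = aside.h]
3. aside.x = 306  [aside.left = sidebar.right + 6]
4. aside.w = 57  [card.left = aside.right + 23]

aside = (x=306, y=40, w=57, h=64)
violated soft preferences: 22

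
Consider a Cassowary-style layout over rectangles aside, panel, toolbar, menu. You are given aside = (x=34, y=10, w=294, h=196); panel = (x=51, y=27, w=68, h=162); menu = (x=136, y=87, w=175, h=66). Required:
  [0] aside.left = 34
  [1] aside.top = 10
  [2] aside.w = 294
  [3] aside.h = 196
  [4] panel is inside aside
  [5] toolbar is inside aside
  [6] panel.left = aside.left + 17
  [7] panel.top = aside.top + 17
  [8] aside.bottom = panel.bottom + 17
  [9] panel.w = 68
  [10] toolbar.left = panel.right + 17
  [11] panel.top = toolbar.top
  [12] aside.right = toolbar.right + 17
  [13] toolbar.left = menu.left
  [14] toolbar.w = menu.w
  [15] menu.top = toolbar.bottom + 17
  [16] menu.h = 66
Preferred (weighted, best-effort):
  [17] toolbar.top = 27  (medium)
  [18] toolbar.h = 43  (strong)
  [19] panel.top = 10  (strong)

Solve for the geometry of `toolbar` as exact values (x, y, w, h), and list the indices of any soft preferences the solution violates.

toolbar = (x=136, y=27, w=175, h=43)
violated soft preferences: 19

1. toolbar.x = 136  [toolbar.left = panel.right + 17]
2. toolbar.y = 27  [panel.top = toolbar.top]
3. toolbar.w = 175  [aside.right = toolbar.right + 17]
4. toolbar.h = 43  [menu.top = toolbar.bottom + 17]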